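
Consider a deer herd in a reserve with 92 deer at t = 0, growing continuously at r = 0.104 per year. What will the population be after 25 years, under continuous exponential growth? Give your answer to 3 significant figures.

≈ 1,240 deer

P(25) = 92 · e^(0.104·25) = 92 · e^(2.6)
= 92 · 13.46374 ≈ 1238.66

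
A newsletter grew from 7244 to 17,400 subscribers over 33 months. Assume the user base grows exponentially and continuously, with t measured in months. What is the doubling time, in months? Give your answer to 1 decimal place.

doubling time ≈ 26.1 months

r = ln(17400/7244) / 33 = ln(2.40199) / 33 ≈ 0.026554 per month
doubling time = ln 2 / |r| = 0.69315 / 0.026554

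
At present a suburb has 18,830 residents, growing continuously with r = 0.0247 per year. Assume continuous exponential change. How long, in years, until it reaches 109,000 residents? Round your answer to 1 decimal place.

109000 = 18830 · e^(0.0247·t)
t = ln(109000/18830) / 0.0247 = ln(5.78864) / 0.0247 = 1.7559 / 0.0247

t ≈ 71.1 years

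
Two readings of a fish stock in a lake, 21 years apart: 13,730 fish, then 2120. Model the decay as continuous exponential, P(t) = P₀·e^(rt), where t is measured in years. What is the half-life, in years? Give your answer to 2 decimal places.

r = ln(2120/13730) / 21 = ln(0.15441) / 21 ≈ -0.08896 per year
half-life = ln 2 / |r| = 0.69315 / 0.08896

half-life ≈ 7.79 years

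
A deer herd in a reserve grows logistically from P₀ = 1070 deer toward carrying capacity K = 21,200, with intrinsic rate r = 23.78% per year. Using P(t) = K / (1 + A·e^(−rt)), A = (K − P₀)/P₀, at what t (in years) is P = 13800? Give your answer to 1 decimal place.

A = (21200 − 1070)/1070 = 18.81308
13800 = 21200/(1 + 18.81308·e^(−0.2378t)) → 1 + 18.81308·e^(−0.2378t) = 1.53623
e^(−0.2378t) = 0.028503 → t = ln(35.08386)/0.2378 = 3.55774/0.2378

t ≈ 15.0 years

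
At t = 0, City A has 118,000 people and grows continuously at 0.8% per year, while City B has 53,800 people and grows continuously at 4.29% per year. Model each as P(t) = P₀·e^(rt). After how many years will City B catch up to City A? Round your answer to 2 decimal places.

t ≈ 22.50 years

118000·e^(0.008t) = 53800·e^(0.0429t)
118000/53800 = e^((0.0429 − 0.008)t) → ln(2.19331) = 0.0349·t
t = 0.78541 / 0.0349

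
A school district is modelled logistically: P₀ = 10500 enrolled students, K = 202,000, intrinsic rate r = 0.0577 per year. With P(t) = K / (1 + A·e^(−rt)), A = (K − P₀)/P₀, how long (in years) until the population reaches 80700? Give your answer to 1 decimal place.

A = (202000 − 10500)/10500 = 18.2381
80700 = 202000/(1 + 18.2381·e^(−0.0577t)) → 1 + 18.2381·e^(−0.0577t) = 2.5031
e^(−0.0577t) = 0.082415 → t = ln(12.13367)/0.0577 = 2.49598/0.0577

t ≈ 43.3 years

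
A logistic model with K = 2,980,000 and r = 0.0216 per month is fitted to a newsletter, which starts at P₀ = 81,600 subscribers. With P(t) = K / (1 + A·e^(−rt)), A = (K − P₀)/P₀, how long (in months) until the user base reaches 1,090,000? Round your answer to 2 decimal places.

A = (2980000 − 81600)/81600 = 35.51961
1090000 = 2980000/(1 + 35.51961·e^(−0.0216t)) → 1 + 35.51961·e^(−0.0216t) = 2.73394
e^(−0.0216t) = 0.048817 → t = ln(20.48485)/0.0216 = 3.01969/0.0216

t ≈ 139.80 months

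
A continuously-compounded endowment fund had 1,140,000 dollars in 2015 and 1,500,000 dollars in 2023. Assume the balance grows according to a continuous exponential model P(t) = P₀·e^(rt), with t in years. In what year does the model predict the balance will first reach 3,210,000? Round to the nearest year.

r = ln(1500000/1140000) / 8 = 0.27444/8 ≈ 0.034305 per year
t = ln(3210000/1140000) / r = 1.03524/0.034305 ≈ 30.18 years after 2015

year 2045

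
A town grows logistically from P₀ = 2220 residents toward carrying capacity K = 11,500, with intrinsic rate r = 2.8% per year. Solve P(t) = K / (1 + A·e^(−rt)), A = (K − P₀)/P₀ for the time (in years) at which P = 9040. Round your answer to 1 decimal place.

t ≈ 97.6 years

A = (11500 − 2220)/2220 = 4.18018
9040 = 11500/(1 + 4.18018·e^(−0.028t)) → 1 + 4.18018·e^(−0.028t) = 1.27212
e^(−0.028t) = 0.065099 → t = ln(15.36131)/0.028 = 2.73185/0.028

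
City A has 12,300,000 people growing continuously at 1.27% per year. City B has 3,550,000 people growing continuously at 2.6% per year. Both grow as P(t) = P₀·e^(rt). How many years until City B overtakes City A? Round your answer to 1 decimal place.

t ≈ 93.4 years

12300000·e^(0.0127t) = 3550000·e^(0.026t)
12300000/3550000 = e^((0.026 − 0.0127)t) → ln(3.46479) = 0.0133·t
t = 1.24265 / 0.0133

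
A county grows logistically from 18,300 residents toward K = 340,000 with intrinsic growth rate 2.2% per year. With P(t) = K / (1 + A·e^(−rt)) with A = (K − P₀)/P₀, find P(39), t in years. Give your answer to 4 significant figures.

A = (340000 − 18300)/18300 = 17.57923
P(39) = 340000 / (1 + 17.57923·e^(−0.022·39)) = 340000 / (1 + 17.57923·0.424009)
= 340000 / 8.45376 ≈ 40218.8

≈ 40,220 residents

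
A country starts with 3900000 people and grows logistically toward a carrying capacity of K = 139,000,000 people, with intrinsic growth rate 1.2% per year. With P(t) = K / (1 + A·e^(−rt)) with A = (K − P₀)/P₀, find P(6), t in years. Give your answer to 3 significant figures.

A = (139000000 − 3900000)/3900000 = 34.64103
P(6) = 139000000 / (1 + 34.64103·e^(−0.012·6)) = 139000000 / (1 + 34.64103·0.930531)
= 139000000 / 33.23454 ≈ 4182395.2

≈ 4,180,000 people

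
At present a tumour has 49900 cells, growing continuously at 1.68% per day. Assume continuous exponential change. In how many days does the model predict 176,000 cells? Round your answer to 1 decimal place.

t ≈ 75.0 days

176000 = 49900 · e^(0.0168·t)
t = ln(176000/49900) / 0.0168 = ln(3.52705) / 0.0168 = 1.26046 / 0.0168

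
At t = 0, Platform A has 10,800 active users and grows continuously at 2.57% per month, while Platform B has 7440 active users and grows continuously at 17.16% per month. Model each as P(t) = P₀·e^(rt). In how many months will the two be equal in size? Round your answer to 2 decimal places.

10800·e^(0.0257t) = 7440·e^(0.1716t)
10800/7440 = e^((0.1716 − 0.0257)t) → ln(1.45161) = 0.1459·t
t = 0.37268 / 0.1459

t ≈ 2.55 months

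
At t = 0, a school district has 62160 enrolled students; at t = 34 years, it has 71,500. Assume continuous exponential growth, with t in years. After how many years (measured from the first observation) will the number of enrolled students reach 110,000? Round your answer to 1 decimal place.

r = ln(71500/62160) / 34 ≈ 0.004117 per year
t = ln(110000/62160) / r = 0.57077 / 0.004117 ≈ 138.629

t ≈ 138.6 years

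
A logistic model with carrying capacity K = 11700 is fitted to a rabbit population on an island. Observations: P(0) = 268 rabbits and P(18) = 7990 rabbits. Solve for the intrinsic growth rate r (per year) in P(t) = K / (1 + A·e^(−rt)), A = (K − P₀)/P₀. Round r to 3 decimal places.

r ≈ 0.251 per year

A = (11700 − 268)/268 = 42.65672
7990 = 11700/(1 + 42.65672·e^(−r·18)) → e^(−18r) = (1.46433 − 1)/42.65672 = 0.010885
r = −ln(0.010885)/18 = 4.52034/18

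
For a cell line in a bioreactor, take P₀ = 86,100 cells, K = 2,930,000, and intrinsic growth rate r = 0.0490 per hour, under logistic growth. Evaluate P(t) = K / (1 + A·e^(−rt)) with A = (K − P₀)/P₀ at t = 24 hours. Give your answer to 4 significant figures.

≈ 261,800 cells

A = (2930000 − 86100)/86100 = 33.0302
P(24) = 2930000 / (1 + 33.0302·e^(−0.049·24)) = 2930000 / (1 + 33.0302·0.30851)
= 2930000 / 11.19016 ≈ 261837.26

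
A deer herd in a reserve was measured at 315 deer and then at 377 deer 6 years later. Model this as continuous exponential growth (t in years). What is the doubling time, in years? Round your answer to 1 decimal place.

doubling time ≈ 23.1 years

r = ln(377/315) / 6 = ln(1.19683) / 6 ≈ 0.029945 per year
doubling time = ln 2 / |r| = 0.69315 / 0.029945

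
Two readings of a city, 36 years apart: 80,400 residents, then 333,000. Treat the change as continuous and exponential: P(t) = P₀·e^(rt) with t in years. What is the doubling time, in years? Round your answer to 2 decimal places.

r = ln(333000/80400) / 36 = ln(4.14179) / 36 ≈ 0.039476 per year
doubling time = ln 2 / |r| = 0.69315 / 0.039476

doubling time ≈ 17.56 years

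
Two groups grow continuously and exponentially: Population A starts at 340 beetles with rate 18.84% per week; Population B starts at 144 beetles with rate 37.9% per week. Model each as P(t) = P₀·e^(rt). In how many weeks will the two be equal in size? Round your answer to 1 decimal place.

t ≈ 4.5 weeks

340·e^(0.1884t) = 144·e^(0.379t)
340/144 = e^((0.379 − 0.1884)t) → ln(2.36111) = 0.1906·t
t = 0.85913 / 0.1906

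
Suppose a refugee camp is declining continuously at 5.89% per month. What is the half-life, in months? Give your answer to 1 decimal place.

half-life = ln(2) / |r| = 0.69315 / 0.0589

half-life ≈ 11.8 months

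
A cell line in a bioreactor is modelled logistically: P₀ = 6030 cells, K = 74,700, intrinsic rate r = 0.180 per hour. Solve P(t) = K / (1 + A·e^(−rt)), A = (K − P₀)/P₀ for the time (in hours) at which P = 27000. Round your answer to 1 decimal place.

t ≈ 10.4 hours

A = (74700 − 6030)/6030 = 11.38806
27000 = 74700/(1 + 11.38806·e^(−0.18t)) → 1 + 11.38806·e^(−0.18t) = 2.76667
e^(−0.18t) = 0.155133 → t = ln(6.44607)/0.18 = 1.86347/0.18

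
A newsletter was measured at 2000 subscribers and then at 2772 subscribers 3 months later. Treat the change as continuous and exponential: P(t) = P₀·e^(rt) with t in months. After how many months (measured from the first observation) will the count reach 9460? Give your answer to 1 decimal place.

t ≈ 14.3 months

r = ln(2772/2000) / 3 ≈ 0.108807 per month
t = ln(9460/2000) / r = 1.55393 / 0.108807 ≈ 14.281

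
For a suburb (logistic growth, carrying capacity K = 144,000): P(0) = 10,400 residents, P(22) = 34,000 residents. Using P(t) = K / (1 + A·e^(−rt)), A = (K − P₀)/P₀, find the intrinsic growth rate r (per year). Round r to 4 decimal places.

r ≈ 0.0627 per year

A = (144000 − 10400)/10400 = 12.84615
34000 = 144000/(1 + 12.84615·e^(−r·22)) → e^(−22r) = (4.23529 − 1)/12.84615 = 0.251849
r = −ln(0.251849)/22 = 1.37892/22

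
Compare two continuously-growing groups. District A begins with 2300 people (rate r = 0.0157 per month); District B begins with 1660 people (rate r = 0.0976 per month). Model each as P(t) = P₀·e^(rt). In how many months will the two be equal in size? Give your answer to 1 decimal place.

2300·e^(0.0157t) = 1660·e^(0.0976t)
2300/1660 = e^((0.0976 − 0.0157)t) → ln(1.38554) = 0.0819·t
t = 0.32609 / 0.0819

t ≈ 4.0 months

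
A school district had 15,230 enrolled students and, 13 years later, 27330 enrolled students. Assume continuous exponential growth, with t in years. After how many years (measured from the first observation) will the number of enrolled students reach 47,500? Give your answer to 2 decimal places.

r = ln(27330/15230) / 13 ≈ 0.044978 per year
t = ln(47500/15230) / r = 1.13746 / 0.044978 ≈ 25.289

t ≈ 25.29 years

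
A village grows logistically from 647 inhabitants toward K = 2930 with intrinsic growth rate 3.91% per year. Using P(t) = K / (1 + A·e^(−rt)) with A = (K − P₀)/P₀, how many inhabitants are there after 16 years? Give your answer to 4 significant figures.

≈ 1,015 inhabitants

A = (2930 − 647)/647 = 3.52859
P(16) = 2930 / (1 + 3.52859·e^(−0.0391·16)) = 2930 / (1 + 3.52859·0.53494)
= 2930 / 2.88759 ≈ 1014.69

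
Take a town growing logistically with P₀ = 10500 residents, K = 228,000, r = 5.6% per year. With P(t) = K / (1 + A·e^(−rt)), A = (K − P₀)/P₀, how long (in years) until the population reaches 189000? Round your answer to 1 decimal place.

A = (228000 − 10500)/10500 = 20.71429
189000 = 228000/(1 + 20.71429·e^(−0.056t)) → 1 + 20.71429·e^(−0.056t) = 1.20635
e^(−0.056t) = 0.009962 → t = ln(100.38462)/0.056 = 4.60901/0.056

t ≈ 82.3 years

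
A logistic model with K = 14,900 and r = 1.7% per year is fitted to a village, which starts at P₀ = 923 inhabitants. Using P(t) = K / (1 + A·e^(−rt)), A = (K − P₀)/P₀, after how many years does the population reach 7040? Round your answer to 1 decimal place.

A = (14900 − 923)/923 = 15.14301
7040 = 14900/(1 + 15.14301·e^(−0.017t)) → 1 + 15.14301·e^(−0.017t) = 2.11648
e^(−0.017t) = 0.073729 → t = ln(13.56321)/0.017 = 2.60736/0.017

t ≈ 153.4 years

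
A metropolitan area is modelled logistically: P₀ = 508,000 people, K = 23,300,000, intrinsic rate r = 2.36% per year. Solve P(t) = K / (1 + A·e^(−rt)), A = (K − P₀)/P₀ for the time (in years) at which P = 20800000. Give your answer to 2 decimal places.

t ≈ 250.95 years

A = (23300000 − 508000)/508000 = 44.86614
20800000 = 23300000/(1 + 44.86614·e^(−0.0236t)) → 1 + 44.86614·e^(−0.0236t) = 1.12019
e^(−0.0236t) = 0.002679 → t = ln(373.2863)/0.0236 = 5.92235/0.0236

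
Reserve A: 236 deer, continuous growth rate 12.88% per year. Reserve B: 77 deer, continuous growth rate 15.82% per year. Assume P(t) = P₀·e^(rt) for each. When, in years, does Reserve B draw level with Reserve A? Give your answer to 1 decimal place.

236·e^(0.1288t) = 77·e^(0.1582t)
236/77 = e^((0.1582 − 0.1288)t) → ln(3.06494) = 0.0294·t
t = 1.12003 / 0.0294

t ≈ 38.1 years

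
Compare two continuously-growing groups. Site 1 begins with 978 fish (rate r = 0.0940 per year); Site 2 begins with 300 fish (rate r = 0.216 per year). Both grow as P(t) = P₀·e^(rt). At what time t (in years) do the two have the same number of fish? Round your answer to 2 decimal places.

978·e^(0.094t) = 300·e^(0.216t)
978/300 = e^((0.216 − 0.094)t) → ln(3.26) = 0.122·t
t = 1.18173 / 0.122

t ≈ 9.69 years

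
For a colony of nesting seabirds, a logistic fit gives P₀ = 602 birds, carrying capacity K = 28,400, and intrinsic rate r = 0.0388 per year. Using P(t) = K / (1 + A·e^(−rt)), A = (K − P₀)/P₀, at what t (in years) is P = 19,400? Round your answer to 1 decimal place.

t ≈ 118.6 years

A = (28400 − 602)/602 = 46.17608
19400 = 28400/(1 + 46.17608·e^(−0.0388t)) → 1 + 46.17608·e^(−0.0388t) = 1.46392
e^(−0.0388t) = 0.010047 → t = ln(99.53511)/0.0388 = 4.60051/0.0388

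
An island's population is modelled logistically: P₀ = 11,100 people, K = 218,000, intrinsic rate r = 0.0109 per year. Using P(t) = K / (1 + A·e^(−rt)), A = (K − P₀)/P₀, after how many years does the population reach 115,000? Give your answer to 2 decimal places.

A = (218000 − 11100)/11100 = 18.63964
115000 = 218000/(1 + 18.63964·e^(−0.0109t)) → 1 + 18.63964·e^(−0.0109t) = 1.89565
e^(−0.0109t) = 0.048051 → t = ln(20.81125)/0.0109 = 3.03549/0.0109

t ≈ 278.49 years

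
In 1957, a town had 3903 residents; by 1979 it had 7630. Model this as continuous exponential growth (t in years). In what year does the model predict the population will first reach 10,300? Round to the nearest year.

year 1989

r = ln(7630/3903) / 22 = 0.67034/22 ≈ 0.03047 per year
t = ln(10300/3903) / r = 0.9704/0.03047 ≈ 31.85 years after 1957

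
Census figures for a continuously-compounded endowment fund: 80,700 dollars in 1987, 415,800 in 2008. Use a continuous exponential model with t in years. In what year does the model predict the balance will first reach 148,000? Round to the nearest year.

r = ln(415800/80700) / 21 = 1.63947/21 ≈ 0.07807 per year
t = ln(148000/80700) / r = 0.60647/0.07807 ≈ 7.77 years after 1987

year 1995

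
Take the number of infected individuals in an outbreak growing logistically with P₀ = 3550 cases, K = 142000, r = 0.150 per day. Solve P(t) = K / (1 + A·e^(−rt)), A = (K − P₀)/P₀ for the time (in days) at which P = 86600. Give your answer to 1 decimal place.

t ≈ 27.4 days

A = (142000 − 3550)/3550 = 39
86600 = 142000/(1 + 39·e^(−0.15t)) → 1 + 39·e^(−0.15t) = 1.63972
e^(−0.15t) = 0.016403 → t = ln(60.9639)/0.15 = 4.11028/0.15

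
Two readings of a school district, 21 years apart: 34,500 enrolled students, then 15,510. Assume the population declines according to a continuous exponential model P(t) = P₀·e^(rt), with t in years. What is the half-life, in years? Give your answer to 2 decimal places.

r = ln(15510/34500) / 21 = ln(0.44957) / 21 ≈ -0.03807 per year
half-life = ln 2 / |r| = 0.69315 / 0.03807

half-life ≈ 18.21 years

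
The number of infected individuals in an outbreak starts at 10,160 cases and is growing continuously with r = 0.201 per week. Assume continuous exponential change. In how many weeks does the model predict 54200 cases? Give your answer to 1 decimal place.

t ≈ 8.3 weeks

54200 = 10160 · e^(0.201·t)
t = ln(54200/10160) / 0.201 = ln(5.33465) / 0.201 = 1.67422 / 0.201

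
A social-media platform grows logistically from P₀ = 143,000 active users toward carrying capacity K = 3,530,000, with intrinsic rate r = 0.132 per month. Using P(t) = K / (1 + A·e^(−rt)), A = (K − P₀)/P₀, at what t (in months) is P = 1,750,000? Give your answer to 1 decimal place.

A = (3530000 − 143000)/143000 = 23.68531
1750000 = 3530000/(1 + 23.68531·e^(−0.132t)) → 1 + 23.68531·e^(−0.132t) = 2.01714
e^(−0.132t) = 0.042944 → t = ln(23.28612)/0.132 = 3.14786/0.132

t ≈ 23.8 months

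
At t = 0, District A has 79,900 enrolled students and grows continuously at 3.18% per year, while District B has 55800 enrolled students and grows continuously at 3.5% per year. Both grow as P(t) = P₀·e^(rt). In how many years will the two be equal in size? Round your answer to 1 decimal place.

79900·e^(0.0318t) = 55800·e^(0.035t)
79900/55800 = e^((0.035 − 0.0318)t) → ln(1.4319) = 0.0032·t
t = 0.359 / 0.0032

t ≈ 112.2 years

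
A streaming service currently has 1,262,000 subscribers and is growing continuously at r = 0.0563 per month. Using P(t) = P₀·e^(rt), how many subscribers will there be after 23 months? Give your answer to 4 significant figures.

P(23) = 1262000 · e^(0.0563·23) = 1262000 · e^(1.2949)
= 1262000 · 3.65063 ≈ 4607096.19

≈ 4,607,000 subscribers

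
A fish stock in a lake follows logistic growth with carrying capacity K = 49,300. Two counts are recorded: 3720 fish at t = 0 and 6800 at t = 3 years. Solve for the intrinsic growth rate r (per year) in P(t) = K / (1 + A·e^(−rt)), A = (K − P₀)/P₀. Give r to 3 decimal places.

r ≈ 0.224 per year

A = (49300 − 3720)/3720 = 12.25269
6800 = 49300/(1 + 12.25269·e^(−r·3)) → e^(−3r) = (7.25 − 1)/12.25269 = 0.510092
r = −ln(0.510092)/3 = 0.67316/3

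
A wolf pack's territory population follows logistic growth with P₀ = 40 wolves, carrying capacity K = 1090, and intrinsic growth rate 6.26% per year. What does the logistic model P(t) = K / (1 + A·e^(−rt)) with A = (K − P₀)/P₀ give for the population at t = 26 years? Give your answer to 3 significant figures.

A = (1090 − 40)/40 = 26.25
P(26) = 1090 / (1 + 26.25·e^(−0.0626·26)) = 1090 / (1 + 26.25·0.1964)
= 1090 / 6.15551 ≈ 177.08

≈ 177 wolves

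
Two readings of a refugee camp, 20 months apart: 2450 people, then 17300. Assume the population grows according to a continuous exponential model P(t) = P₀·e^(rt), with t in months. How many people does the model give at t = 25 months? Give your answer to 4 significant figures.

r = ln(17300/2450) / 20 ≈ 0.097731 per month
P(25) = 2450 · e^(0.097731·25) = 2450 · 11.51065 ≈ 28201.1

≈ 28,200 people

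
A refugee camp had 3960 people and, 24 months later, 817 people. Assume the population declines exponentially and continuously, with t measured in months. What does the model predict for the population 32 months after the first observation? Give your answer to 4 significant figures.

≈ 482.8 people

r = ln(817/3960) / 24 ≈ -0.065765 per month
P(32) = 3960 · e^(-0.065765·32) = 3960 · 0.12191 ≈ 482.76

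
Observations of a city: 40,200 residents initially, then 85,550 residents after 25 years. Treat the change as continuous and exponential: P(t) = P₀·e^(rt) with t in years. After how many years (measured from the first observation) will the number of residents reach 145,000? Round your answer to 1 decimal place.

t ≈ 42.5 years

r = ln(85550/40200) / 25 ≈ 0.030209 per year
t = ln(145000/40200) / r = 1.28287 / 0.030209 ≈ 42.466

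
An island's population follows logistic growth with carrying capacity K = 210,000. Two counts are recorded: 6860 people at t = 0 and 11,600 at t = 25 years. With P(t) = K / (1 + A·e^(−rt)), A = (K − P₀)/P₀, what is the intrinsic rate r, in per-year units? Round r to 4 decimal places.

r ≈ 0.0220 per year

A = (210000 − 6860)/6860 = 29.61224
11600 = 210000/(1 + 29.61224·e^(−r·25)) → e^(−25r) = (18.10345 − 1)/29.61224 = 0.57758
r = −ln(0.57758)/25 = 0.54891/25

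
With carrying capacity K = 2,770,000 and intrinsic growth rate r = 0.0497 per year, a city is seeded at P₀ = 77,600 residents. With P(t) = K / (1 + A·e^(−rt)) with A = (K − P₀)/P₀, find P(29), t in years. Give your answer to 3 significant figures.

A = (2770000 − 77600)/77600 = 34.69588
P(29) = 2770000 / (1 + 34.69588·e^(−0.0497·29)) = 2770000 / (1 + 34.69588·0.23662)
= 2770000 / 9.20974 ≈ 300768.64

≈ 301,000 residents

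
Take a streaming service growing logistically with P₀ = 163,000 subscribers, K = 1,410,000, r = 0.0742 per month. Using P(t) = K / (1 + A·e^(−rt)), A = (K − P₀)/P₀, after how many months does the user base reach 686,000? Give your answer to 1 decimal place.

t ≈ 26.7 months

A = (1410000 − 163000)/163000 = 7.65031
686000 = 1410000/(1 + 7.65031·e^(−0.0742t)) → 1 + 7.65031·e^(−0.0742t) = 2.05539
e^(−0.0742t) = 0.137954 → t = ln(7.24877)/0.0742 = 1.98083/0.0742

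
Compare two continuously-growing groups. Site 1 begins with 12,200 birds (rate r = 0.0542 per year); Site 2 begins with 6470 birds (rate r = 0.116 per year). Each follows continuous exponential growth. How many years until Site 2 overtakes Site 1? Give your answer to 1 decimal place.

12200·e^(0.0542t) = 6470·e^(0.116t)
12200/6470 = e^((0.116 − 0.0542)t) → ln(1.88563) = 0.0618·t
t = 0.63426 / 0.0618

t ≈ 10.3 years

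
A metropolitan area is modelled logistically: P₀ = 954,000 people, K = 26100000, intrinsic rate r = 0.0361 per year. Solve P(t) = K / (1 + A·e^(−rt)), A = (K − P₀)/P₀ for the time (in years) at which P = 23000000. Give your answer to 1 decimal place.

t ≈ 146.1 years

A = (26100000 − 954000)/954000 = 26.35849
23000000 = 26100000/(1 + 26.35849·e^(−0.0361t)) → 1 + 26.35849·e^(−0.0361t) = 1.13478
e^(−0.0361t) = 0.005113 → t = ln(195.56299)/0.0361 = 5.27588/0.0361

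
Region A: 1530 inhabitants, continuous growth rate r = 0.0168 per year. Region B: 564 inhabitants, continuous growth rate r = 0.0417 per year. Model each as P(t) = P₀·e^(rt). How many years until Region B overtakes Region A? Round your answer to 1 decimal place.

t ≈ 40.1 years

1530·e^(0.0168t) = 564·e^(0.0417t)
1530/564 = e^((0.0417 − 0.0168)t) → ln(2.71277) = 0.0249·t
t = 0.99797 / 0.0249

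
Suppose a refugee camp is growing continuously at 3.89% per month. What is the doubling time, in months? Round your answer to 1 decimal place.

doubling time ≈ 17.8 months

doubling time = ln(2) / |r| = 0.69315 / 0.0389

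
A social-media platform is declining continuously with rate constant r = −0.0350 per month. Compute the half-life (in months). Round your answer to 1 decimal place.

half-life ≈ 19.8 months

half-life = ln(2) / |r| = 0.69315 / 0.035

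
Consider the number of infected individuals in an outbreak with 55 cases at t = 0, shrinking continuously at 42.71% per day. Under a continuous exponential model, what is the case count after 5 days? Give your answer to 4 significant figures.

P(5) = 55 · e^(-0.4271·5) = 55 · e^(-2.1355)
= 55 · 0.11819 ≈ 6.5

≈ 6.500 cases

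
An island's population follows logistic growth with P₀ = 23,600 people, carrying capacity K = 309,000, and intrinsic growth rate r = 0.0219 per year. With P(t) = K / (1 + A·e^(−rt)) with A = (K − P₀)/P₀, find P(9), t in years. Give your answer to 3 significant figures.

A = (309000 − 23600)/23600 = 12.09322
P(9) = 309000 / (1 + 12.09322·e^(−0.0219·9)) = 309000 / (1 + 12.09322·0.821109)
= 309000 / 10.92985 ≈ 28271.21

≈ 28,300 people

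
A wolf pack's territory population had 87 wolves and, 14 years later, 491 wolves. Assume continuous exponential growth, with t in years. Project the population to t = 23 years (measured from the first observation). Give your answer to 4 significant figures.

≈ 1,494 wolves

r = ln(491/87) / 14 ≈ 0.12361 per year
P(23) = 87 · e^(0.12361·23) = 87 · 17.16759 ≈ 1493.58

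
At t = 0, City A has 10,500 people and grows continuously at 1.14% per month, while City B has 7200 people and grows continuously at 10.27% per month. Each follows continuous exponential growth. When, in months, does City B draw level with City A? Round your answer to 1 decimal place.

10500·e^(0.0114t) = 7200·e^(0.1027t)
10500/7200 = e^((0.1027 − 0.0114)t) → ln(1.45833) = 0.0913·t
t = 0.37729 / 0.0913

t ≈ 4.1 months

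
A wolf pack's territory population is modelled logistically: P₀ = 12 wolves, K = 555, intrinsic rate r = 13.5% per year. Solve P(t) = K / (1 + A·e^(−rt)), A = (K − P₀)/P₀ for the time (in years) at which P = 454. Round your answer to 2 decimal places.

A = (555 − 12)/12 = 45.25
454 = 555/(1 + 45.25·e^(−0.135t)) → 1 + 45.25·e^(−0.135t) = 1.22247
e^(−0.135t) = 0.004916 → t = ln(203.40099)/0.135 = 5.31518/0.135

t ≈ 39.37 years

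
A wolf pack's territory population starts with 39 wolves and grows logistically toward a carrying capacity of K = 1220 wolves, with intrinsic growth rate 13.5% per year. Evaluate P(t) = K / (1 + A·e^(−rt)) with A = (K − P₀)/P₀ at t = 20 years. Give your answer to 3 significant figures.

≈ 402 wolves

A = (1220 − 39)/39 = 30.28205
P(20) = 1220 / (1 + 30.28205·e^(−0.135·20)) = 1220 / (1 + 30.28205·0.067206)
= 1220 / 3.03512 ≈ 401.96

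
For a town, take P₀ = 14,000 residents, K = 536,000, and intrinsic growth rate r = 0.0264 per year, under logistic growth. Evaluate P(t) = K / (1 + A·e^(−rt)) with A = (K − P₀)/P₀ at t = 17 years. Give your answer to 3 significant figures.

≈ 21,600 residents

A = (536000 − 14000)/14000 = 37.28571
P(17) = 536000 / (1 + 37.28571·e^(−0.0264·17)) = 536000 / (1 + 37.28571·0.638394)
= 536000 / 24.80297 ≈ 21610.32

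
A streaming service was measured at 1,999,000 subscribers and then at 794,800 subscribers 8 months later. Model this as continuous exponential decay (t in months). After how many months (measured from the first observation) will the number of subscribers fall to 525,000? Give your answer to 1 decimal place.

t ≈ 11.6 months

r = ln(794800/1999000) / 8 ≈ -0.115289 per month
t = ln(525000/1999000) / r = -1.337 / -0.115289 ≈ 11.597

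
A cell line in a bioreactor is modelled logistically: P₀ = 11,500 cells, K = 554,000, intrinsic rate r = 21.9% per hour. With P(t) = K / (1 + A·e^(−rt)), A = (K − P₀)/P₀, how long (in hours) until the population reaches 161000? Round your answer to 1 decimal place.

A = (554000 − 11500)/11500 = 47.17391
161000 = 554000/(1 + 47.17391·e^(−0.219t)) → 1 + 47.17391·e^(−0.219t) = 3.44099
e^(−0.219t) = 0.051745 → t = ln(19.3257)/0.219 = 2.96144/0.219

t ≈ 13.5 hours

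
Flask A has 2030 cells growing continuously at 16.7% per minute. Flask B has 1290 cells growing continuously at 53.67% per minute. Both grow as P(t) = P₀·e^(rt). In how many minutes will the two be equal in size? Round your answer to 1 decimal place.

t ≈ 1.2 minutes

2030·e^(0.167t) = 1290·e^(0.5367t)
2030/1290 = e^((0.5367 − 0.167)t) → ln(1.57364) = 0.3697·t
t = 0.45339 / 0.3697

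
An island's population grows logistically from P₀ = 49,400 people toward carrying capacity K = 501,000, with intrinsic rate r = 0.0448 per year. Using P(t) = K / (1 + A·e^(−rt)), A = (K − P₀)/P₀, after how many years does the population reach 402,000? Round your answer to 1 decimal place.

t ≈ 80.7 years

A = (501000 − 49400)/49400 = 9.1417
402000 = 501000/(1 + 9.1417·e^(−0.0448t)) → 1 + 9.1417·e^(−0.0448t) = 1.24627
e^(−0.0448t) = 0.026939 → t = ln(37.12084)/0.0448 = 3.61418/0.0448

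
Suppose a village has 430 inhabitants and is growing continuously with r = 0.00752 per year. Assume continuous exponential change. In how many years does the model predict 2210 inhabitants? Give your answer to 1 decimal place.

t ≈ 217.7 years

2210 = 430 · e^(0.00752·t)
t = ln(2210/430) / 0.00752 = ln(5.13953) / 0.00752 = 1.63696 / 0.00752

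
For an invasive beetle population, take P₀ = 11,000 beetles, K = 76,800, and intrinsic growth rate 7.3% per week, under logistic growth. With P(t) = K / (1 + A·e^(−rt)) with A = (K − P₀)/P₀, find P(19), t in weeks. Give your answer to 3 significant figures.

≈ 30,800 beetles

A = (76800 − 11000)/11000 = 5.98182
P(19) = 76800 / (1 + 5.98182·e^(−0.073·19)) = 76800 / (1 + 5.98182·0.249824)
= 76800 / 2.4944 ≈ 30788.97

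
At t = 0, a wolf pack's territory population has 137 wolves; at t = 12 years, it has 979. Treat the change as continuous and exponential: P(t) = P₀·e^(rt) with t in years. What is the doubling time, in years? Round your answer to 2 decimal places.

r = ln(979/137) / 12 = ln(7.14599) / 12 ≈ 0.163879 per year
doubling time = ln 2 / |r| = 0.69315 / 0.163879

doubling time ≈ 4.23 years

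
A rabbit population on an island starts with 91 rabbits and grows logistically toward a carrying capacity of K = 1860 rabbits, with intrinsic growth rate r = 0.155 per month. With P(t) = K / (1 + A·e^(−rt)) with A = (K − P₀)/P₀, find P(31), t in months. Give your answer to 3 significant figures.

A = (1860 − 91)/91 = 19.43956
P(31) = 1860 / (1 + 19.43956·e^(−0.155·31)) = 1860 / (1 + 19.43956·0.008189)
= 1860 / 1.15918 ≈ 1604.58

≈ 1,600 rabbits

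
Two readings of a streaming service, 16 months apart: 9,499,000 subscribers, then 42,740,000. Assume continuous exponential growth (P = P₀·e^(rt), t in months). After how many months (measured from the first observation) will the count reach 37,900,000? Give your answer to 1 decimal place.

t ≈ 14.7 months

r = ln(42740000/9499000) / 16 ≈ 0.093997 per month
t = ln(37900000/9499000) / r = 1.38376 / 0.093997 ≈ 14.721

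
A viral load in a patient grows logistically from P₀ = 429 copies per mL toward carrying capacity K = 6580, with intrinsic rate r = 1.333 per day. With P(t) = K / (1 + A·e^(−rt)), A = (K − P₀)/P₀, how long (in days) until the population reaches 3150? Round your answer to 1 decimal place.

A = (6580 − 429)/429 = 14.338
3150 = 6580/(1 + 14.338·e^(−1.333t)) → 1 + 14.338·e^(−1.333t) = 2.08889
e^(−1.333t) = 0.075944 → t = ln(13.16755)/1.333 = 2.57776/1.333

t ≈ 1.9 days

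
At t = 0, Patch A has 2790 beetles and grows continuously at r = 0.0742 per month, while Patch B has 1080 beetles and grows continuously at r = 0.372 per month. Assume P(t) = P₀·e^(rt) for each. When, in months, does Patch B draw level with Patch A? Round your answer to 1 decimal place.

2790·e^(0.0742t) = 1080·e^(0.372t)
2790/1080 = e^((0.372 − 0.0742)t) → ln(2.58333) = 0.2978·t
t = 0.94908 / 0.2978

t ≈ 3.2 months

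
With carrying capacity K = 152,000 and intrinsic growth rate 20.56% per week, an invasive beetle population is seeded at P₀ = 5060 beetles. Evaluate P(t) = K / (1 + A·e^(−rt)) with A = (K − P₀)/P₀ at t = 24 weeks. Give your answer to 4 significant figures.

A = (152000 − 5060)/5060 = 29.03953
P(24) = 152000 / (1 + 29.03953·e^(−0.2056·24)) = 152000 / (1 + 29.03953·0.007195)
= 152000 / 1.20893 ≈ 125730.72

≈ 125,700 beetles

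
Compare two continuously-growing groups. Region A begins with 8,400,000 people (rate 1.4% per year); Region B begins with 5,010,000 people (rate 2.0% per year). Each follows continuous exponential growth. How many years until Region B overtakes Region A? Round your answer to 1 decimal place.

8400000·e^(0.014t) = 5010000·e^(0.02t)
8400000/5010000 = e^((0.02 − 0.014)t) → ln(1.67665) = 0.006·t
t = 0.5168 / 0.006

t ≈ 86.1 years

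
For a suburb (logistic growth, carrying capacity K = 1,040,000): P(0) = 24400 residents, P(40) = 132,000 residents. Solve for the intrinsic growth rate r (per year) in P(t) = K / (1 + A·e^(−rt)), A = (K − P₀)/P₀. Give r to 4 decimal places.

r ≈ 0.0450 per year

A = (1040000 − 24400)/24400 = 41.62295
132000 = 1040000/(1 + 41.62295·e^(−r·40)) → e^(−40r) = (7.87879 − 1)/41.62295 = 0.165264
r = −ln(0.165264)/40 = 1.80021/40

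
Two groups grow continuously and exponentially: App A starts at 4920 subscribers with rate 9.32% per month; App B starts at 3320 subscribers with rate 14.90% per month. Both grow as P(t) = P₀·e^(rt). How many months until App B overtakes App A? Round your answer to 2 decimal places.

t ≈ 7.05 months

4920·e^(0.0932t) = 3320·e^(0.149t)
4920/3320 = e^((0.149 − 0.0932)t) → ln(1.48193) = 0.0558·t
t = 0.39334 / 0.0558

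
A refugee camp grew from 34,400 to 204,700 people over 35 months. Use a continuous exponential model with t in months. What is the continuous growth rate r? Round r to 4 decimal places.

204700 = 34400 · e^(r·35)
e^(35r) = 204700/34400 = 5.95058
r = ln(5.95058) / 35 = 1.78349 / 35

r ≈ 0.0510 per month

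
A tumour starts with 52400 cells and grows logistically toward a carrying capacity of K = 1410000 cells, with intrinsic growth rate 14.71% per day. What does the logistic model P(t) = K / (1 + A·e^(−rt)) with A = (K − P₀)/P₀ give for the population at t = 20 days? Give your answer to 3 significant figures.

A = (1410000 − 52400)/52400 = 25.9084
P(20) = 1410000 / (1 + 25.9084·e^(−0.1471·20)) = 1410000 / (1 + 25.9084·0.05276)
= 1410000 / 2.36693 ≈ 595708.44

≈ 596,000 cells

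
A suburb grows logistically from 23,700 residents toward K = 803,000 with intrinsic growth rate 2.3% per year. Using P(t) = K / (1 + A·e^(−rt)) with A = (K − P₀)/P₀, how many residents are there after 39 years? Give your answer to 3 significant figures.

≈ 55,700 residents

A = (803000 − 23700)/23700 = 32.88186
P(39) = 803000 / (1 + 32.88186·e^(−0.023·39)) = 803000 / (1 + 32.88186·0.407791)
= 803000 / 14.40893 ≈ 55729.32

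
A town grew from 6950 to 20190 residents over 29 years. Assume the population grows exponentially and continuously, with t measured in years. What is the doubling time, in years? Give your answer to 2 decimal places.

r = ln(20190/6950) / 29 = ln(2.90504) / 29 ≈ 0.036774 per year
doubling time = ln 2 / |r| = 0.69315 / 0.036774

doubling time ≈ 18.85 years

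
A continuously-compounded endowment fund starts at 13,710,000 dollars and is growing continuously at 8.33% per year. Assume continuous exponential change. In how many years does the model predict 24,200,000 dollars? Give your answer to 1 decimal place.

t ≈ 6.8 years

24200000 = 13710000 · e^(0.0833·t)
t = ln(24200000/13710000) / 0.0833 = ln(1.76513) / 0.0833 = 0.56823 / 0.0833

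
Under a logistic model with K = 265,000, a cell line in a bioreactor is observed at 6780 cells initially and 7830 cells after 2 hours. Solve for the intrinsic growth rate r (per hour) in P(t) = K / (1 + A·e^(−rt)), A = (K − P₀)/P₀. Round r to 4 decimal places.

A = (265000 − 6780)/6780 = 38.08555
7830 = 265000/(1 + 38.08555·e^(−r·2)) → e^(−2r) = (33.84419 − 1)/38.08555 = 0.862379
r = −ln(0.862379)/2 = 0.14806/2

r ≈ 0.0740 per hour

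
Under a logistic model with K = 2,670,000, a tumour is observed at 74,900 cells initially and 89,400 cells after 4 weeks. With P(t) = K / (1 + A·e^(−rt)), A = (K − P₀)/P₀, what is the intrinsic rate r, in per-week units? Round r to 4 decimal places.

A = (2670000 − 74900)/74900 = 34.64753
89400 = 2670000/(1 + 34.64753·e^(−r·4)) → e^(−4r) = (29.86577 − 1)/34.64753 = 0.833126
r = −ln(0.833126)/4 = 0.18257/4

r ≈ 0.0456 per week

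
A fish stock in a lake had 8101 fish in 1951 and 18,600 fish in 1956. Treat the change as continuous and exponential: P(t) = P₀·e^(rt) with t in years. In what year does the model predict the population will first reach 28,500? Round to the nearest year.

r = ln(18600/8101) / 5 = 0.83117/5 ≈ 0.166235 per year
t = ln(28500/8101) / r = 1.25792/0.166235 ≈ 7.57 years after 1951

year 1959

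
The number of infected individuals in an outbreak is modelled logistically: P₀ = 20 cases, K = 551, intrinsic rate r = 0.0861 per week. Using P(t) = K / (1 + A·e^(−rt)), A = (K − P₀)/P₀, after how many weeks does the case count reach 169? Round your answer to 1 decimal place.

A = (551 − 20)/20 = 26.55
169 = 551/(1 + 26.55·e^(−0.0861t)) → 1 + 26.55·e^(−0.0861t) = 3.26036
e^(−0.0861t) = 0.085136 → t = ln(11.74594)/0.0861 = 2.46351/0.0861

t ≈ 28.6 weeks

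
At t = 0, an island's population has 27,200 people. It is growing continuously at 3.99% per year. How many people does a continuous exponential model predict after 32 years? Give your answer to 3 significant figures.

P(32) = 27200 · e^(0.0399·32) = 27200 · e^(1.2768)
= 27200 · 3.58515 ≈ 97516.05

≈ 97,500 people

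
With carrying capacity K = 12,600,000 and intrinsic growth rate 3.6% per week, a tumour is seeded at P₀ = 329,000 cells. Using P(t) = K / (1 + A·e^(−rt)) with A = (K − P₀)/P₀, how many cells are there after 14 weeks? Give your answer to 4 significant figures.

≈ 535,400 cells

A = (12600000 − 329000)/329000 = 37.29787
P(14) = 12600000 / (1 + 37.29787·e^(−0.036·14)) = 12600000 / (1 + 37.29787·0.604109)
= 12600000 / 23.53199 ≈ 535441.22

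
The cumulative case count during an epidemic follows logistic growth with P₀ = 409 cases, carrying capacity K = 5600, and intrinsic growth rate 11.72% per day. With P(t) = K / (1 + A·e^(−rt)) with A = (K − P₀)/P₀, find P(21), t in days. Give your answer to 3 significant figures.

A = (5600 − 409)/409 = 12.69193
P(21) = 5600 / (1 + 12.69193·e^(−0.1172·21)) = 5600 / (1 + 12.69193·0.085332)
= 5600 / 2.08303 ≈ 2688.39

≈ 2,690 cases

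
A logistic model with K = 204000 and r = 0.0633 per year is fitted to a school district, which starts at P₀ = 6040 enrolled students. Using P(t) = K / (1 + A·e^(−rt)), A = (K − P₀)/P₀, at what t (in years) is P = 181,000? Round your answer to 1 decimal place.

t ≈ 87.7 years

A = (204000 − 6040)/6040 = 32.77483
181000 = 204000/(1 + 32.77483·e^(−0.0633t)) → 1 + 32.77483·e^(−0.0633t) = 1.12707
e^(−0.0633t) = 0.003877 → t = ln(257.9237)/0.0633 = 5.55266/0.0633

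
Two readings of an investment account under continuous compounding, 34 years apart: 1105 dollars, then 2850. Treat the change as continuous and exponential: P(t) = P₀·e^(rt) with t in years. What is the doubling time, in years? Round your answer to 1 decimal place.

doubling time ≈ 24.9 years

r = ln(2850/1105) / 34 = ln(2.57919) / 34 ≈ 0.027867 per year
doubling time = ln 2 / |r| = 0.69315 / 0.027867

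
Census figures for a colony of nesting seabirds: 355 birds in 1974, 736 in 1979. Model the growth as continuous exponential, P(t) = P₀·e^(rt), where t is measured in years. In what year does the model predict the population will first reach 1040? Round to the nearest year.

r = ln(736/355) / 5 = 0.72911/5 ≈ 0.145822 per year
t = ln(1040/355) / r = 1.07486/0.145822 ≈ 7.37 years after 1974

year 1981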